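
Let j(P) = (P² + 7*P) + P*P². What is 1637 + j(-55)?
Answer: -162098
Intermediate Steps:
j(P) = P² + P³ + 7*P (j(P) = (P² + 7*P) + P³ = P² + P³ + 7*P)
1637 + j(-55) = 1637 - 55*(7 - 55 + (-55)²) = 1637 - 55*(7 - 55 + 3025) = 1637 - 55*2977 = 1637 - 163735 = -162098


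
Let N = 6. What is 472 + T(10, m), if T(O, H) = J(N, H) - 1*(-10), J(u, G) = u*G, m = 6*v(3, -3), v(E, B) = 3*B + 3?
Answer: 266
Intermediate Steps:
v(E, B) = 3 + 3*B
m = -36 (m = 6*(3 + 3*(-3)) = 6*(3 - 9) = 6*(-6) = -36)
J(u, G) = G*u
T(O, H) = 10 + 6*H (T(O, H) = H*6 - 1*(-10) = 6*H + 10 = 10 + 6*H)
472 + T(10, m) = 472 + (10 + 6*(-36)) = 472 + (10 - 216) = 472 - 206 = 266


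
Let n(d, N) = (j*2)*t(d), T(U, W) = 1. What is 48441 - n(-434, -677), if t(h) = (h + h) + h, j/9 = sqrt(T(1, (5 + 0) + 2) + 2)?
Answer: 48441 + 23436*sqrt(3) ≈ 89033.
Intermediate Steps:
j = 9*sqrt(3) (j = 9*sqrt(1 + 2) = 9*sqrt(3) ≈ 15.588)
t(h) = 3*h (t(h) = 2*h + h = 3*h)
n(d, N) = 54*d*sqrt(3) (n(d, N) = ((9*sqrt(3))*2)*(3*d) = (18*sqrt(3))*(3*d) = 54*d*sqrt(3))
48441 - n(-434, -677) = 48441 - 54*(-434)*sqrt(3) = 48441 - (-23436)*sqrt(3) = 48441 + 23436*sqrt(3)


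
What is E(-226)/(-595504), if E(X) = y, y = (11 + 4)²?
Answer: -225/595504 ≈ -0.00037783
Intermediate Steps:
y = 225 (y = 15² = 225)
E(X) = 225
E(-226)/(-595504) = 225/(-595504) = 225*(-1/595504) = -225/595504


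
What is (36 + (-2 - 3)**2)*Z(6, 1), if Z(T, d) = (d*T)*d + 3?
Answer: 549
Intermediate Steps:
Z(T, d) = 3 + T*d**2 (Z(T, d) = (T*d)*d + 3 = T*d**2 + 3 = 3 + T*d**2)
(36 + (-2 - 3)**2)*Z(6, 1) = (36 + (-2 - 3)**2)*(3 + 6*1**2) = (36 + (-5)**2)*(3 + 6*1) = (36 + 25)*(3 + 6) = 61*9 = 549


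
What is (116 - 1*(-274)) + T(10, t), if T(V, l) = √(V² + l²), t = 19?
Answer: 390 + √461 ≈ 411.47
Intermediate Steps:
(116 - 1*(-274)) + T(10, t) = (116 - 1*(-274)) + √(10² + 19²) = (116 + 274) + √(100 + 361) = 390 + √461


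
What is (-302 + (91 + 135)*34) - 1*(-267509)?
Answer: 274891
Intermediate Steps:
(-302 + (91 + 135)*34) - 1*(-267509) = (-302 + 226*34) + 267509 = (-302 + 7684) + 267509 = 7382 + 267509 = 274891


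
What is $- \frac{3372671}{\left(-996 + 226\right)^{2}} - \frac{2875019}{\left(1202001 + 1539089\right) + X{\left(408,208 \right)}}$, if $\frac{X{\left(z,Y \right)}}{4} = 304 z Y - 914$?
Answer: $- \frac{179489289376009}{31403558594100} \approx -5.7156$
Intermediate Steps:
$X{\left(z,Y \right)} = -3656 + 1216 Y z$ ($X{\left(z,Y \right)} = 4 \left(304 z Y - 914\right) = 4 \left(304 Y z - 914\right) = 4 \left(-914 + 304 Y z\right) = -3656 + 1216 Y z$)
$- \frac{3372671}{\left(-996 + 226\right)^{2}} - \frac{2875019}{\left(1202001 + 1539089\right) + X{\left(408,208 \right)}} = - \frac{3372671}{\left(-996 + 226\right)^{2}} - \frac{2875019}{\left(1202001 + 1539089\right) - \left(3656 - 103194624\right)} = - \frac{3372671}{\left(-770\right)^{2}} - \frac{2875019}{2741090 + \left(-3656 + 103194624\right)} = - \frac{3372671}{592900} - \frac{2875019}{2741090 + 103190968} = \left(-3372671\right) \frac{1}{592900} - \frac{2875019}{105932058} = - \frac{3372671}{592900} - \frac{2875019}{105932058} = - \frac{179489289376009}{31403558594100}$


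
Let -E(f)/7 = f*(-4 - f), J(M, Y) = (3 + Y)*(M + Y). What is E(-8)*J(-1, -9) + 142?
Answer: 13582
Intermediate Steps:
E(f) = -7*f*(-4 - f)
E(-8)*J(-1, -9) + 142 = (7*(-8)*(4 - 8))*((-9)**2 + 3*(-1) + 3*(-9) - 1*(-9)) + 142 = (7*(-8)*(-4))*(81 - 3 - 27 + 9) + 142 = 224*60 + 142 = 13440 + 142 = 13582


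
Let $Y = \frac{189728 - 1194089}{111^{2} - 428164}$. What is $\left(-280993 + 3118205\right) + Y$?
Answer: $\frac{1179835754077}{415843} \approx 2.8372 \cdot 10^{6}$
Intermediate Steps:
$Y = \frac{1004361}{415843}$ ($Y = - \frac{1004361}{12321 - 428164} = - \frac{1004361}{-415843} = \left(-1004361\right) \left(- \frac{1}{415843}\right) = \frac{1004361}{415843} \approx 2.4152$)
$\left(-280993 + 3118205\right) + Y = \left(-280993 + 3118205\right) + \frac{1004361}{415843} = 2837212 + \frac{1004361}{415843} = \frac{1179835754077}{415843}$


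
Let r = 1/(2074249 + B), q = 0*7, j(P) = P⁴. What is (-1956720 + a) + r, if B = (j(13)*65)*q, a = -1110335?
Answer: -6361835766694/2074249 ≈ -3.0671e+6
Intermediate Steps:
q = 0
B = 0 (B = (13⁴*65)*0 = (28561*65)*0 = 1856465*0 = 0)
r = 1/2074249 (r = 1/(2074249 + 0) = 1/2074249 ≈ 4.8210e-7)
(-1956720 + a) + r = (-1956720 - 1110335) + 1/2074249 = -3067055 + 1/2074249 = -6361835766694/2074249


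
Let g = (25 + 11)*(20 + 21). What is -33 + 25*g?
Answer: 36867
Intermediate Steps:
g = 1476 (g = 36*41 = 1476)
-33 + 25*g = -33 + 25*1476 = -33 + 36900 = 36867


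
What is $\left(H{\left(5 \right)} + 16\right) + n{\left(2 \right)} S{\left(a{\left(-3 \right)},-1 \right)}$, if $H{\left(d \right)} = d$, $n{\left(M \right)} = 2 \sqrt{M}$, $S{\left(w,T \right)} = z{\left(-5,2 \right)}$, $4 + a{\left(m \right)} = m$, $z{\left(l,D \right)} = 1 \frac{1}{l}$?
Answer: $21 - \frac{2 \sqrt{2}}{5} \approx 20.434$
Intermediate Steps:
$z{\left(l,D \right)} = \frac{1}{l}$
$a{\left(m \right)} = -4 + m$
$S{\left(w,T \right)} = - \frac{1}{5}$ ($S{\left(w,T \right)} = \frac{1}{-5} = - \frac{1}{5}$)
$\left(H{\left(5 \right)} + 16\right) + n{\left(2 \right)} S{\left(a{\left(-3 \right)},-1 \right)} = \left(5 + 16\right) + 2 \sqrt{2} \left(- \frac{1}{5}\right) = 21 - \frac{2 \sqrt{2}}{5}$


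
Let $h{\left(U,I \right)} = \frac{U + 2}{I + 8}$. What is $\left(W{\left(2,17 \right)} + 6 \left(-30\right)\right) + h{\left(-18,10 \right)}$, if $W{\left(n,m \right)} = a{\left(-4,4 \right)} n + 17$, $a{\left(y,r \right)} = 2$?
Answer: $- \frac{1439}{9} \approx -159.89$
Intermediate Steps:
$h{\left(U,I \right)} = \frac{2 + U}{8 + I}$
$W{\left(n,m \right)} = 17 + 2 n$ ($W{\left(n,m \right)} = 2 n + 17 = 17 + 2 n$)
$\left(W{\left(2,17 \right)} + 6 \left(-30\right)\right) + h{\left(-18,10 \right)} = \left(\left(17 + 2 \cdot 2\right) + 6 \left(-30\right)\right) + \frac{2 - 18}{8 + 10} = \left(\left(17 + 4\right) - 180\right) + \frac{1}{18} \left(-16\right) = \left(21 - 180\right) + \frac{1}{18} \left(-16\right) = -159 - \frac{8}{9} = - \frac{1439}{9}$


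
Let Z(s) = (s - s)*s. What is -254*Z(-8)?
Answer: 0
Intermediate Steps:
Z(s) = 0 (Z(s) = 0*s = 0)
-254*Z(-8) = -254*0 = 0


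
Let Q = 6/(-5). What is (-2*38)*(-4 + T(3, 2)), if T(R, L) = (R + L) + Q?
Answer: 76/5 ≈ 15.200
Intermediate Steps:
Q = -6/5 (Q = 6*(-1/5) = -6/5 ≈ -1.2000)
T(R, L) = -6/5 + L + R (T(R, L) = (R + L) - 6/5 = (L + R) - 6/5 = -6/5 + L + R)
(-2*38)*(-4 + T(3, 2)) = (-2*38)*(-4 + (-6/5 + 2 + 3)) = -76*(-4 + 19/5) = -76*(-1/5) = 76/5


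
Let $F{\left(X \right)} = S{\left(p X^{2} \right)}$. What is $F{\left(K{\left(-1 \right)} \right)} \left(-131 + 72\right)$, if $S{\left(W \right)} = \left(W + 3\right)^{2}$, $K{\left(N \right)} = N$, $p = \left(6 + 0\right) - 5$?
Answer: $-944$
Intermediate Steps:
$p = 1$ ($p = 6 - 5 = 1$)
$S{\left(W \right)} = \left(3 + W\right)^{2}$
$F{\left(X \right)} = \left(3 + X^{2}\right)^{2}$ ($F{\left(X \right)} = \left(3 + 1 X^{2}\right)^{2} = \left(3 + X^{2}\right)^{2}$)
$F{\left(K{\left(-1 \right)} \right)} \left(-131 + 72\right) = \left(3 + \left(-1\right)^{2}\right)^{2} \left(-131 + 72\right) = \left(3 + 1\right)^{2} \left(-59\right) = 4^{2} \left(-59\right) = 16 \left(-59\right) = -944$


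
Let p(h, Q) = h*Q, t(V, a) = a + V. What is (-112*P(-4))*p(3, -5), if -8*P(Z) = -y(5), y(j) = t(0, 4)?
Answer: 840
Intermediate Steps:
t(V, a) = V + a
y(j) = 4 (y(j) = 0 + 4 = 4)
P(Z) = ½ (P(Z) = -(-1)*4/8 = -⅛*(-4) = ½)
p(h, Q) = Q*h
(-112*P(-4))*p(3, -5) = (-112*½)*(-5*3) = -56*(-15) = 840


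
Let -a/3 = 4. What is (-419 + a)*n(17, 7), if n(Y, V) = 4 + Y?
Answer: -9051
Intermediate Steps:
a = -12 (a = -3*4 = -12)
(-419 + a)*n(17, 7) = (-419 - 12)*(4 + 17) = -431*21 = -9051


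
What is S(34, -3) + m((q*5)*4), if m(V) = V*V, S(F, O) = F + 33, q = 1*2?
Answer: 1667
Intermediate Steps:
q = 2
S(F, O) = 33 + F
m(V) = V**2
S(34, -3) + m((q*5)*4) = (33 + 34) + ((2*5)*4)**2 = 67 + (10*4)**2 = 67 + 40**2 = 67 + 1600 = 1667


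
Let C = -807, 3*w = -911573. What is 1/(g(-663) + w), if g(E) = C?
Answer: -3/913994 ≈ -3.2823e-6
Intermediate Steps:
w = -911573/3 (w = (⅓)*(-911573) = -911573/3 ≈ -3.0386e+5)
g(E) = -807
1/(g(-663) + w) = 1/(-807 - 911573/3) = 1/(-913994/3) = -3/913994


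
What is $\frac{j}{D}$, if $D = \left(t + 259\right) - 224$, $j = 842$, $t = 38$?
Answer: $\frac{842}{73} \approx 11.534$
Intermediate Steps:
$D = 73$ ($D = \left(38 + 259\right) - 224 = 297 - 224 = 73$)
$\frac{j}{D} = \frac{842}{73}$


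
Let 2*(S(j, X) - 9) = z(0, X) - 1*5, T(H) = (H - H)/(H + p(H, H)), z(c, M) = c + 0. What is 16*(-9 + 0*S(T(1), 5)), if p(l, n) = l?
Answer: -144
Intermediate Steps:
z(c, M) = c
T(H) = 0 (T(H) = (H - H)/(H + H) = 0/((2*H)) = 0*(1/(2*H)) = 0)
S(j, X) = 13/2 (S(j, X) = 9 + (0 - 1*5)/2 = 9 + (0 - 5)/2 = 9 + (½)*(-5) = 9 - 5/2 = 13/2)
16*(-9 + 0*S(T(1), 5)) = 16*(-9 + 0*(13/2)) = 16*(-9 + 0) = 16*(-9) = -144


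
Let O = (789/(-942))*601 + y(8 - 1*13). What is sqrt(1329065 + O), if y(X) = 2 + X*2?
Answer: sqrt(130990072190)/314 ≈ 1152.6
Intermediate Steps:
y(X) = 2 + 2*X
O = -160575/314 (O = (789/(-942))*601 + (2 + 2*(8 - 1*13)) = (789*(-1/942))*601 + (2 + 2*(8 - 13)) = -263/314*601 + (2 + 2*(-5)) = -158063/314 + (2 - 10) = -158063/314 - 8 = -160575/314 ≈ -511.39)
sqrt(1329065 + O) = sqrt(1329065 - 160575/314) = sqrt(417165835/314) = sqrt(130990072190)/314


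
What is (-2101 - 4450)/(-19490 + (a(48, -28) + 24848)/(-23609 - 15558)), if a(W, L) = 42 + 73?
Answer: 4841189/14403581 ≈ 0.33611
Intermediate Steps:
a(W, L) = 115
(-2101 - 4450)/(-19490 + (a(48, -28) + 24848)/(-23609 - 15558)) = (-2101 - 4450)/(-19490 + (115 + 24848)/(-23609 - 15558)) = -6551/(-19490 + 24963/(-39167)) = -6551/(-19490 + 24963*(-1/39167)) = -6551/(-19490 - 471/739) = -6551/(-14403581/739) = -6551*(-739/14403581) = 4841189/14403581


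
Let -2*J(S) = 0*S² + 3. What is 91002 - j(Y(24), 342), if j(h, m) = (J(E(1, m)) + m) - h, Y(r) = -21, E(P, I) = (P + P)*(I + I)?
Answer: 181281/2 ≈ 90641.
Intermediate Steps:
E(P, I) = 4*I*P (E(P, I) = (2*P)*(2*I) = 4*I*P)
J(S) = -3/2 (J(S) = -(0*S² + 3)/2 = -(0 + 3)/2 = -½*3 = -3/2)
j(h, m) = -3/2 + m - h (j(h, m) = (-3/2 + m) - h = -3/2 + m - h)
91002 - j(Y(24), 342) = 91002 - (-3/2 + 342 - 1*(-21)) = 91002 - (-3/2 + 342 + 21) = 91002 - 1*723/2 = 91002 - 723/2 = 181281/2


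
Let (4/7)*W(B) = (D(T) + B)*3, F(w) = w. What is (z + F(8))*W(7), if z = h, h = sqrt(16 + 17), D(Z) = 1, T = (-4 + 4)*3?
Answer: 336 + 42*sqrt(33) ≈ 577.27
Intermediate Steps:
T = 0 (T = 0*3 = 0)
h = sqrt(33) ≈ 5.7446
z = sqrt(33) ≈ 5.7446
W(B) = 21/4 + 21*B/4 (W(B) = 7*((1 + B)*3)/4 = 7*(3 + 3*B)/4 = 21/4 + 21*B/4)
(z + F(8))*W(7) = (sqrt(33) + 8)*(21/4 + (21/4)*7) = (8 + sqrt(33))*(21/4 + 147/4) = (8 + sqrt(33))*42 = 336 + 42*sqrt(33)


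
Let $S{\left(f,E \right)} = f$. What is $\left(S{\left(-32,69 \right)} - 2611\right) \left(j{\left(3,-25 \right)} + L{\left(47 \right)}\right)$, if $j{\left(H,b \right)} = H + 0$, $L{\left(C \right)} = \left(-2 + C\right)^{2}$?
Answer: $-5360004$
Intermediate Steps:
$j{\left(H,b \right)} = H$
$\left(S{\left(-32,69 \right)} - 2611\right) \left(j{\left(3,-25 \right)} + L{\left(47 \right)}\right) = \left(-32 - 2611\right) \left(3 + \left(-2 + 47\right)^{2}\right) = - 2643 \left(3 + 45^{2}\right) = - 2643 \left(3 + 2025\right) = \left(-2643\right) 2028 = -5360004$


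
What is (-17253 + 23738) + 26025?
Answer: 32510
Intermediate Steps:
(-17253 + 23738) + 26025 = 6485 + 26025 = 32510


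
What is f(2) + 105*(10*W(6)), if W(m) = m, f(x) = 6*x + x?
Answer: 6314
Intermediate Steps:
f(x) = 7*x
f(2) + 105*(10*W(6)) = 7*2 + 105*(10*6) = 14 + 105*60 = 14 + 6300 = 6314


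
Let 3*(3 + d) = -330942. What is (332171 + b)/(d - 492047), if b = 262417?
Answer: -49549/50197 ≈ -0.98709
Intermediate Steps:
d = -110317 (d = -3 + (1/3)*(-330942) = -3 - 110314 = -110317)
(332171 + b)/(d - 492047) = (332171 + 262417)/(-110317 - 492047) = 594588/(-602364) = 594588*(-1/602364) = -49549/50197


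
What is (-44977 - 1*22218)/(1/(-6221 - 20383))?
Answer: 1787655780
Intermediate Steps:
(-44977 - 1*22218)/(1/(-6221 - 20383)) = (-44977 - 22218)/(1/(-26604)) = -67195/(-1/26604) = -67195*(-26604) = 1787655780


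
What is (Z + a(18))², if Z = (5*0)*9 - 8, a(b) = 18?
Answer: 100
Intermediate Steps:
Z = -8 (Z = 0*9 - 8 = 0 - 8 = -8)
(Z + a(18))² = (-8 + 18)² = 10² = 100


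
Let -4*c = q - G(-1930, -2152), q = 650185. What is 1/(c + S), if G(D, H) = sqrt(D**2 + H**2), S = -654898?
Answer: -13079108/10691433273725 - 8*sqrt(2089001)/10691433273725 ≈ -1.2244e-6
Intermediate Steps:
c = -650185/4 + sqrt(2089001)/2 (c = -(650185 - sqrt((-1930)**2 + (-2152)**2))/4 = -(650185 - sqrt(3724900 + 4631104))/4 = -(650185 - sqrt(8356004))/4 = -(650185 - 2*sqrt(2089001))/4 = -650185/4 + sqrt(2089001)/2 ≈ -1.6182e+5)
1/(c + S) = 1/((-650185/4 + sqrt(2089001)/2) - 654898) = 1/(-3269777/4 + sqrt(2089001)/2)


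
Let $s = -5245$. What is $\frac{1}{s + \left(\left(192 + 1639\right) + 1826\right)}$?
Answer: $- \frac{1}{1588} \approx -0.00062972$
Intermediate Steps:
$\frac{1}{s + \left(\left(192 + 1639\right) + 1826\right)} = \frac{1}{-5245 + \left(\left(192 + 1639\right) + 1826\right)} = \frac{1}{-5245 + \left(1831 + 1826\right)} = \frac{1}{-5245 + 3657} = \frac{1}{-1588} = - \frac{1}{1588}$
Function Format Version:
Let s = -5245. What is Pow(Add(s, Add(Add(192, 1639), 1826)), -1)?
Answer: Rational(-1, 1588) ≈ -0.00062972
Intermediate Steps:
Pow(Add(s, Add(Add(192, 1639), 1826)), -1) = Pow(Add(-5245, Add(Add(192, 1639), 1826)), -1) = Pow(Add(-5245, Add(1831, 1826)), -1) = Pow(Add(-5245, 3657), -1) = Pow(-1588, -1) = Rational(-1, 1588)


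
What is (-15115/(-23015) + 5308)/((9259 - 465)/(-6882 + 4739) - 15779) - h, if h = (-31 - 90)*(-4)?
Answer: -25135143173851/51896049391 ≈ -484.34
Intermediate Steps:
h = 484 (h = -121*(-4) = 484)
(-15115/(-23015) + 5308)/((9259 - 465)/(-6882 + 4739) - 15779) - h = (-15115/(-23015) + 5308)/((9259 - 465)/(-6882 + 4739) - 15779) - 1*484 = (-15115*(-1/23015) + 5308)/(8794/(-2143) - 15779) - 484 = (3023/4603 + 5308)/(8794*(-1/2143) - 15779) - 484 = 24435747/(4603*(-8794/2143 - 15779)) - 484 = 24435747/(4603*(-33823191/2143)) - 484 = (24435747/4603)*(-2143/33823191) - 484 = -17455268607/51896049391 - 484 = -25135143173851/51896049391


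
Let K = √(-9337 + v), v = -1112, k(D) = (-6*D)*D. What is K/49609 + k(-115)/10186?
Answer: -39675/5093 + 9*I*√129/49609 ≈ -7.7901 + 0.0020605*I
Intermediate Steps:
k(D) = -6*D²
K = 9*I*√129 (K = √(-9337 - 1112) = √(-10449) = 9*I*√129 ≈ 102.22*I)
K/49609 + k(-115)/10186 = (9*I*√129)/49609 - 6*(-115)²/10186 = (9*I*√129)*(1/49609) - 6*13225*(1/10186) = 9*I*√129/49609 - 79350*1/10186 = 9*I*√129/49609 - 39675/5093 = -39675/5093 + 9*I*√129/49609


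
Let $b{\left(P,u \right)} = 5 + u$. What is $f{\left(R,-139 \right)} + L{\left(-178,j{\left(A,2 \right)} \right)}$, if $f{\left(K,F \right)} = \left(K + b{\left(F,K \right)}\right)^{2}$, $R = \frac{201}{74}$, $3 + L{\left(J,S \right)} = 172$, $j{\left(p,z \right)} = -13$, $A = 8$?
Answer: $\frac{380357}{1369} \approx 277.84$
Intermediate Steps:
$L{\left(J,S \right)} = 169$ ($L{\left(J,S \right)} = -3 + 172 = 169$)
$R = \frac{201}{74}$ ($R = 201 \cdot \frac{1}{74} = \frac{201}{74} \approx 2.7162$)
$f{\left(K,F \right)} = \left(5 + 2 K\right)^{2}$ ($f{\left(K,F \right)} = \left(K + \left(5 + K\right)\right)^{2} = \left(5 + 2 K\right)^{2}$)
$f{\left(R,-139 \right)} + L{\left(-178,j{\left(A,2 \right)} \right)} = \left(5 + 2 \cdot \frac{201}{74}\right)^{2} + 169 = \left(5 + \frac{201}{37}\right)^{2} + 169 = \left(\frac{386}{37}\right)^{2} + 169 = \frac{148996}{1369} + 169 = \frac{380357}{1369}$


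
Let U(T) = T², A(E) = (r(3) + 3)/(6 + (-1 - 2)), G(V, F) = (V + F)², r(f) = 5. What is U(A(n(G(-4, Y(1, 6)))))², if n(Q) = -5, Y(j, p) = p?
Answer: 4096/81 ≈ 50.568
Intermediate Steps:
G(V, F) = (F + V)²
A(E) = 8/3 (A(E) = (5 + 3)/(6 + (-1 - 2)) = 8/(6 - 3) = 8/3)
U(A(n(G(-4, Y(1, 6)))))² = ((8/3)²)² = (64/9)² = 4096/81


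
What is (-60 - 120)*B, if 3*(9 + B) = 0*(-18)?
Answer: 1620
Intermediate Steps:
B = -9 (B = -9 + (0*(-18))/3 = -9 + (⅓)*0 = -9 + 0 = -9)
(-60 - 120)*B = (-60 - 120)*(-9) = -180*(-9) = 1620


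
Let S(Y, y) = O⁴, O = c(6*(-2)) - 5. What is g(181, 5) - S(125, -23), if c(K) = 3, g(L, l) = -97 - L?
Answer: -294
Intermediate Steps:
O = -2 (O = 3 - 5 = -2)
S(Y, y) = 16 (S(Y, y) = (-2)⁴ = 16)
g(181, 5) - S(125, -23) = (-97 - 1*181) - 1*16 = (-97 - 181) - 16 = -278 - 16 = -294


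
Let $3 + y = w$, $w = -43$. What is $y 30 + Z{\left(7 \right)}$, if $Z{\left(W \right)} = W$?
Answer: $-1373$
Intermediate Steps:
$y = -46$ ($y = -3 - 43 = -46$)
$y 30 + Z{\left(7 \right)} = \left(-46\right) 30 + 7 = -1380 + 7 = -1373$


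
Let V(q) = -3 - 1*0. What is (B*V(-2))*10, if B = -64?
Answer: 1920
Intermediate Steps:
V(q) = -3 (V(q) = -3 + 0 = -3)
(B*V(-2))*10 = -64*(-3)*10 = 192*10 = 1920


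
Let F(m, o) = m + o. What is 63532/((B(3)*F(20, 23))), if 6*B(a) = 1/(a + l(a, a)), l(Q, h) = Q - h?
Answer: 1143576/43 ≈ 26595.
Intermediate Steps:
B(a) = 1/(6*a) (B(a) = 1/(6*(a + (a - a))) = 1/(6*(a + 0)) = 1/(6*a))
63532/((B(3)*F(20, 23))) = 63532/((((⅙)/3)*(20 + 23))) = 63532/((((⅙)*(⅓))*43)) = 63532/(((1/18)*43)) = 63532/(43/18) = 63532*(18/43) = 1143576/43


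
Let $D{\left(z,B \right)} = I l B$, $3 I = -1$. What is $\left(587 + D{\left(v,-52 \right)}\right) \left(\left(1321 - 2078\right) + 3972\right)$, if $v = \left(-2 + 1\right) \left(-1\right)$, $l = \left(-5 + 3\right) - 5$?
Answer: $\frac{4491355}{3} \approx 1.4971 \cdot 10^{6}$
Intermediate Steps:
$I = - \frac{1}{3}$ ($I = \frac{1}{3} \left(-1\right) = - \frac{1}{3} \approx -0.33333$)
$l = -7$ ($l = -2 - 5 = -7$)
$v = 1$ ($v = \left(-1\right) \left(-1\right) = 1$)
$D{\left(z,B \right)} = \frac{7 B}{3}$ ($D{\left(z,B \right)} = \left(- \frac{1}{3}\right) \left(-7\right) B = \frac{7 B}{3}$)
$\left(587 + D{\left(v,-52 \right)}\right) \left(\left(1321 - 2078\right) + 3972\right) = \left(587 + \frac{7}{3} \left(-52\right)\right) \left(\left(1321 - 2078\right) + 3972\right) = \left(587 - \frac{364}{3}\right) \left(\left(1321 - 2078\right) + 3972\right) = \frac{1397 \left(-757 + 3972\right)}{3} = \frac{1397}{3} \cdot 3215 = \frac{4491355}{3}$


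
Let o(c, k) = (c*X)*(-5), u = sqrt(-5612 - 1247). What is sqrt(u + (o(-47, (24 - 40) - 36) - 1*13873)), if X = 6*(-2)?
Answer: sqrt(-16693 + 19*I*sqrt(19)) ≈ 0.3205 + 129.2*I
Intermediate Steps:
u = 19*I*sqrt(19) (u = sqrt(-6859) = 19*I*sqrt(19) ≈ 82.819*I)
X = -12
o(c, k) = 60*c (o(c, k) = (c*(-12))*(-5) = -12*c*(-5) = 60*c)
sqrt(u + (o(-47, (24 - 40) - 36) - 1*13873)) = sqrt(19*I*sqrt(19) + (60*(-47) - 1*13873)) = sqrt(19*I*sqrt(19) + (-2820 - 13873)) = sqrt(19*I*sqrt(19) - 16693) = sqrt(-16693 + 19*I*sqrt(19))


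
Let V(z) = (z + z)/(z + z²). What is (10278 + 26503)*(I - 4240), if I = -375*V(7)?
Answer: -637598635/4 ≈ -1.5940e+8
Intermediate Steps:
V(z) = 2*z/(z + z²) (V(z) = (2*z)/(z + z²) = 2*z/(z + z²))
I = -375/4 (I = -750/(1 + 7) = -750/8 = -375*¼ = -375/4 ≈ -93.750)
(10278 + 26503)*(I - 4240) = (10278 + 26503)*(-375/4 - 4240) = 36781*(-17335/4) = -637598635/4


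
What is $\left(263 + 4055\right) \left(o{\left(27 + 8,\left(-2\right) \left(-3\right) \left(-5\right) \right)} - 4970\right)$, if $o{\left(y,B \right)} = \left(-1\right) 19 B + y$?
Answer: $-18848070$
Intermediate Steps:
$o{\left(y,B \right)} = y - 19 B$ ($o{\left(y,B \right)} = - 19 B + y = y - 19 B$)
$\left(263 + 4055\right) \left(o{\left(27 + 8,\left(-2\right) \left(-3\right) \left(-5\right) \right)} - 4970\right) = \left(263 + 4055\right) \left(\left(\left(27 + 8\right) - 19 \left(-2\right) \left(-3\right) \left(-5\right)\right) - 4970\right) = 4318 \left(\left(35 - 19 \cdot 6 \left(-5\right)\right) - 4970\right) = 4318 \left(\left(35 - -570\right) - 4970\right) = 4318 \left(\left(35 + 570\right) - 4970\right) = 4318 \left(605 - 4970\right) = 4318 \left(-4365\right) = -18848070$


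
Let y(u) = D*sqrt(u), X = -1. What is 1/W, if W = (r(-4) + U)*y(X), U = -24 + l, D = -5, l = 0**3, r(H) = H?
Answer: -I/140 ≈ -0.0071429*I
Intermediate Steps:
l = 0
y(u) = -5*sqrt(u)
U = -24 (U = -24 + 0 = -24)
W = 140*I (W = (-4 - 24)*(-5*I) = -(-140)*I = 140*I ≈ 140.0*I)
1/W = 1/(140*I) = -I/140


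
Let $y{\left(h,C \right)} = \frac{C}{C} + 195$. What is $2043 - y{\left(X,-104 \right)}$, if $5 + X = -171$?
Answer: $1847$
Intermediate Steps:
$X = -176$ ($X = -5 - 171 = -176$)
$y{\left(h,C \right)} = 196$ ($y{\left(h,C \right)} = 1 + 195 = 196$)
$2043 - y{\left(X,-104 \right)} = 2043 - 196 = 1847$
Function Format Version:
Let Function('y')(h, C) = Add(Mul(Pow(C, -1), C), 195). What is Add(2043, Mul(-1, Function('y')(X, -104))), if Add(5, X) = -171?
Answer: 1847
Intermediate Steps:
X = -176 (X = Add(-5, -171) = -176)
Function('y')(h, C) = 196 (Function('y')(h, C) = Add(1, 195) = 196)
Add(2043, Mul(-1, Function('y')(X, -104))) = Add(2043, Mul(-1, 196)) = Add(2043, -196) = 1847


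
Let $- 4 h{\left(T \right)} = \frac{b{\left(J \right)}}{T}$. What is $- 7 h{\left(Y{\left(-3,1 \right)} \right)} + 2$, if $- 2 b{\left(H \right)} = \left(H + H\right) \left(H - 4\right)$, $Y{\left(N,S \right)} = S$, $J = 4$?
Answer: $2$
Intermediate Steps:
$b{\left(H \right)} = - H \left(-4 + H\right)$ ($b{\left(H \right)} = - \frac{\left(H + H\right) \left(H - 4\right)}{2} = - \frac{2 H \left(-4 + H\right)}{2} = - H \left(-4 + H\right)$)
$h{\left(T \right)} = 0$ ($h{\left(T \right)} = - \frac{4 \left(4 - 4\right) \frac{1}{T}}{4} = - \frac{4 \cdot 0 \frac{1}{T}}{4} = - \frac{0 \frac{1}{T}}{4} = \left(- \frac{1}{4}\right) 0 = 0$)
$- 7 h{\left(Y{\left(-3,1 \right)} \right)} + 2 = \left(-7\right) 0 + 2 = 0 + 2 = 2$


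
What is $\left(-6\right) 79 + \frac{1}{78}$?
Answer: $- \frac{36971}{78} \approx -473.99$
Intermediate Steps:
$\left(-6\right) 79 + \frac{1}{78} = -474 + \frac{1}{78} = - \frac{36971}{78}$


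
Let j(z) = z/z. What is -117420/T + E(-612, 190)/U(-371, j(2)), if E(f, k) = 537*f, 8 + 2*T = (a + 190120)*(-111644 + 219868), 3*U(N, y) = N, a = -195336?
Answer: 23189797661791/8726173393 ≈ 2657.5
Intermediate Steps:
j(z) = 1
U(N, y) = N/3
T = -282248196 (T = -4 + ((-195336 + 190120)*(-111644 + 219868))/2 = -4 + (-5216*108224)/2 = -4 + (1/2)*(-564496384) = -4 - 282248192 = -282248196)
-117420/T + E(-612, 190)/U(-371, j(2)) = -117420/(-282248196) + (537*(-612))/(((1/3)*(-371))) = -117420*(-1/282248196) - 328644/(-371/3) = 9785/23520683 - 328644*(-3/371) = 9785/23520683 + 985932/371 = 23189797661791/8726173393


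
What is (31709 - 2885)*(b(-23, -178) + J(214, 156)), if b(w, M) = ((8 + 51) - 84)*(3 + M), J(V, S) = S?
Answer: 130601544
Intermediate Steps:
b(w, M) = -75 - 25*M (b(w, M) = (59 - 84)*(3 + M) = -25*(3 + M) = -75 - 25*M)
(31709 - 2885)*(b(-23, -178) + J(214, 156)) = (31709 - 2885)*((-75 - 25*(-178)) + 156) = 28824*((-75 + 4450) + 156) = 28824*(4375 + 156) = 28824*4531 = 130601544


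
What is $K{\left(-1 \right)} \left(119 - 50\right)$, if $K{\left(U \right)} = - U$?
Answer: $69$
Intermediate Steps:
$K{\left(-1 \right)} \left(119 - 50\right) = \left(-1\right) \left(-1\right) \left(119 - 50\right) = 1 \cdot 69 = 69$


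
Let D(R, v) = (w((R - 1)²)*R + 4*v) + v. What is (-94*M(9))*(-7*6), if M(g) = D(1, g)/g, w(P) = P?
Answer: 19740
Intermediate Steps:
D(R, v) = 5*v + R*(-1 + R)² (D(R, v) = ((R - 1)²*R + 4*v) + v = ((-1 + R)²*R + 4*v) + v = (R*(-1 + R)² + 4*v) + v = (4*v + R*(-1 + R)²) + v = 5*v + R*(-1 + R)²)
M(g) = 5 (M(g) = (5*g + 1*(-1 + 1)²)/g = (5*g + 1*0²)/g = (5*g + 1*0)/g = (5*g + 0)/g = (5*g)/g = 5)
(-94*M(9))*(-7*6) = (-94*5)*(-7*6) = -470*(-42) = 19740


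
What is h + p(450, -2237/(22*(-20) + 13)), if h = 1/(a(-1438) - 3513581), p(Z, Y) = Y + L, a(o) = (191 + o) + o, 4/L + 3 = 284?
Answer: 2216319921143/421906208542 ≈ 5.2531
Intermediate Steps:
L = 4/281 (L = 4/(-3 + 284) = 4/281 ≈ 0.014235)
a(o) = 191 + 2*o
p(Z, Y) = 4/281 + Y (p(Z, Y) = Y + 4/281 = 4/281 + Y)
h = -1/3516266 (h = 1/((191 + 2*(-1438)) - 3513581) = 1/((191 - 2876) - 3513581) = 1/(-2685 - 3513581) = 1/(-3516266) = -1/3516266 ≈ -2.8439e-7)
h + p(450, -2237/(22*(-20) + 13)) = -1/3516266 + (4/281 - 2237/(22*(-20) + 13)) = -1/3516266 + (4/281 - 2237/(-440 + 13)) = -1/3516266 + (4/281 - 2237/(-427)) = -1/3516266 + (4/281 - 2237*(-1/427)) = -1/3516266 + (4/281 + 2237/427) = -1/3516266 + 630305/119987 = 2216319921143/421906208542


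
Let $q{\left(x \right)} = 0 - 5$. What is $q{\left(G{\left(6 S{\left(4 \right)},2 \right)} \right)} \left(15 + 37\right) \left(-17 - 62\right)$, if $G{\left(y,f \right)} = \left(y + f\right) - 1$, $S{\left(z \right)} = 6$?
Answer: $20540$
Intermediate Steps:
$G{\left(y,f \right)} = -1 + f + y$ ($G{\left(y,f \right)} = \left(f + y\right) - 1 = -1 + f + y$)
$q{\left(x \right)} = -5$ ($q{\left(x \right)} = 0 - 5 = -5$)
$q{\left(G{\left(6 S{\left(4 \right)},2 \right)} \right)} \left(15 + 37\right) \left(-17 - 62\right) = - 5 \left(15 + 37\right) \left(-17 - 62\right) = - 5 \cdot 52 \left(-79\right) = \left(-5\right) \left(-4108\right) = 20540$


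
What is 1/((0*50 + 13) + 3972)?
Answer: 1/3985 ≈ 0.00025094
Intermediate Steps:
1/((0*50 + 13) + 3972) = 1/((0 + 13) + 3972) = 1/(13 + 3972) = 1/3985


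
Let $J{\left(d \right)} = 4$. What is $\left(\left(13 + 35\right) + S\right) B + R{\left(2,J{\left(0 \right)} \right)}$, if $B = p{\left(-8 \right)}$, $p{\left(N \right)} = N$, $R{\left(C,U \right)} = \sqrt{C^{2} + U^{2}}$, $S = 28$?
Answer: $-608 + 2 \sqrt{5} \approx -603.53$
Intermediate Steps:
$B = -8$
$\left(\left(13 + 35\right) + S\right) B + R{\left(2,J{\left(0 \right)} \right)} = \left(\left(13 + 35\right) + 28\right) \left(-8\right) + \sqrt{2^{2} + 4^{2}} = \left(48 + 28\right) \left(-8\right) + \sqrt{4 + 16} = 76 \left(-8\right) + \sqrt{20} = -608 + 2 \sqrt{5}$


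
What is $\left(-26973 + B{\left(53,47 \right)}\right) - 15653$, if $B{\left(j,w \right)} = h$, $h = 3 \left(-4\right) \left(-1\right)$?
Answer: $-42614$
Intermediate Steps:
$h = 12$ ($h = \left(-12\right) \left(-1\right) = 12$)
$B{\left(j,w \right)} = 12$
$\left(-26973 + B{\left(53,47 \right)}\right) - 15653 = \left(-26973 + 12\right) - 15653 = -26961 - 15653 = -42614$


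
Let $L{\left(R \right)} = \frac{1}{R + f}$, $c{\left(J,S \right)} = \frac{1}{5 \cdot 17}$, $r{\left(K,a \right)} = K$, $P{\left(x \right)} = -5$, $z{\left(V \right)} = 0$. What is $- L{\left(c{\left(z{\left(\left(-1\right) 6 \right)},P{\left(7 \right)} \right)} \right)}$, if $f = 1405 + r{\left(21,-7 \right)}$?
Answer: $- \frac{85}{121211} \approx -0.00070126$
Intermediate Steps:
$f = 1426$ ($f = 1405 + 21 = 1426$)
$c{\left(J,S \right)} = \frac{1}{85}$
$L{\left(R \right)} = \frac{1}{1426 + R}$ ($L{\left(R \right)} = \frac{1}{R + 1426} = \frac{1}{1426 + R}$)
$- L{\left(c{\left(z{\left(\left(-1\right) 6 \right)},P{\left(7 \right)} \right)} \right)} = - \frac{1}{1426 + \frac{1}{85}} = - \frac{1}{\frac{121211}{85}} = \left(-1\right) \frac{85}{121211} = - \frac{85}{121211}$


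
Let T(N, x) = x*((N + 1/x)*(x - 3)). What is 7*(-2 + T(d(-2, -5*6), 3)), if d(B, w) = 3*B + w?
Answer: -14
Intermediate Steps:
d(B, w) = w + 3*B
T(N, x) = x*(-3 + x)*(N + 1/x) (T(N, x) = x*((N + 1/x)*(-3 + x)) = x*((-3 + x)*(N + 1/x)) = x*(-3 + x)*(N + 1/x))
7*(-2 + T(d(-2, -5*6), 3)) = 7*(-2 + (-3 + 3 + (-5*6 + 3*(-2))*3² - 3*(-5*6 + 3*(-2))*3)) = 7*(-2 + (-3 + 3 + (-30 - 6)*9 - 3*(-30 - 6)*3)) = 7*(-2 + (-3 + 3 - 36*9 - 3*(-36)*3)) = 7*(-2 + (-3 + 3 - 324 + 324)) = 7*(-2 + 0) = 7*(-2) = -14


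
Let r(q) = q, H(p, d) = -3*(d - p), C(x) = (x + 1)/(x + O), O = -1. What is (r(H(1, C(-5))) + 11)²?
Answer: 144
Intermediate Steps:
C(x) = (1 + x)/(-1 + x) (C(x) = (x + 1)/(x - 1) = (1 + x)/(-1 + x))
H(p, d) = -3*d + 3*p
(r(H(1, C(-5))) + 11)² = ((-3*(1 - 5)/(-1 - 5) + 3*1) + 11)² = ((-3*(-4)/(-6) + 3) + 11)² = ((-(-1)*(-4)/2 + 3) + 11)² = ((-3*⅔ + 3) + 11)² = ((-2 + 3) + 11)² = (1 + 11)² = 12² = 144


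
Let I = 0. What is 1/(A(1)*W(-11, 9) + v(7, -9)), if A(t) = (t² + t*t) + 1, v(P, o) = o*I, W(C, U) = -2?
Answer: -⅙ ≈ -0.16667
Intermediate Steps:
v(P, o) = 0 (v(P, o) = o*0 = 0)
A(t) = 1 + 2*t² (A(t) = (t² + t²) + 1 = 2*t² + 1 = 1 + 2*t²)
1/(A(1)*W(-11, 9) + v(7, -9)) = 1/((1 + 2*1²)*(-2) + 0) = 1/((1 + 2*1)*(-2) + 0) = 1/((1 + 2)*(-2) + 0) = 1/(3*(-2) + 0) = 1/(-6 + 0) = 1/(-6) = -⅙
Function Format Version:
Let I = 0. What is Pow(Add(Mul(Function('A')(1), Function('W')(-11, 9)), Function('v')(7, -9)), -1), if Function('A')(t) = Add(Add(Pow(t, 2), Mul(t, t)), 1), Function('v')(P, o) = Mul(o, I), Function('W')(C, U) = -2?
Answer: Rational(-1, 6) ≈ -0.16667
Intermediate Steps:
Function('v')(P, o) = 0 (Function('v')(P, o) = Mul(o, 0) = 0)
Function('A')(t) = Add(1, Mul(2, Pow(t, 2))) (Function('A')(t) = Add(Add(Pow(t, 2), Pow(t, 2)), 1) = Add(Mul(2, Pow(t, 2)), 1) = Add(1, Mul(2, Pow(t, 2))))
Pow(Add(Mul(Function('A')(1), Function('W')(-11, 9)), Function('v')(7, -9)), -1) = Pow(Add(Mul(Add(1, Mul(2, Pow(1, 2))), -2), 0), -1) = Pow(Add(Mul(Add(1, Mul(2, 1)), -2), 0), -1) = Pow(Add(Mul(Add(1, 2), -2), 0), -1) = Pow(Add(Mul(3, -2), 0), -1) = Pow(Add(-6, 0), -1) = Pow(-6, -1) = Rational(-1, 6)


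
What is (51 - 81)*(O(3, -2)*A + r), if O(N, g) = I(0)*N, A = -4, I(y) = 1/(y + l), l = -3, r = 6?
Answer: -300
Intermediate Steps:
I(y) = 1/(-3 + y) (I(y) = 1/(y - 3) = 1/(-3 + y))
O(N, g) = -N/3 (O(N, g) = N/(-3 + 0) = N/(-3) = -N/3)
(51 - 81)*(O(3, -2)*A + r) = (51 - 81)*(-⅓*3*(-4) + 6) = -30*(-1*(-4) + 6) = -30*(4 + 6) = -30*10 = -300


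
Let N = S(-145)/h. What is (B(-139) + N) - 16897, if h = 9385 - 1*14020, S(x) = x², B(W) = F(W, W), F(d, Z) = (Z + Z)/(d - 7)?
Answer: -1143614999/67671 ≈ -16900.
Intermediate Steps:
F(d, Z) = 2*Z/(-7 + d) (F(d, Z) = (2*Z)/(-7 + d) = 2*Z/(-7 + d))
B(W) = 2*W/(-7 + W)
h = -4635 (h = 9385 - 14020 = -4635)
N = -4205/927 (N = (-145)²/(-4635) = 21025*(-1/4635) = -4205/927 ≈ -4.5361)
(B(-139) + N) - 16897 = (2*(-139)/(-7 - 139) - 4205/927) - 16897 = (2*(-139)/(-146) - 4205/927) - 16897 = (2*(-139)*(-1/146) - 4205/927) - 16897 = (139/73 - 4205/927) - 16897 = -178112/67671 - 16897 = -1143614999/67671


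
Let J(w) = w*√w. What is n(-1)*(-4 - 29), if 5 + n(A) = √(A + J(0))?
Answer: 165 - 33*I ≈ 165.0 - 33.0*I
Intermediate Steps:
J(w) = w^(3/2)
n(A) = -5 + √A (n(A) = -5 + √(A + 0^(3/2)) = -5 + √(A + 0) = -5 + √A)
n(-1)*(-4 - 29) = (-5 + √(-1))*(-4 - 29) = (-5 + I)*(-33) = 165 - 33*I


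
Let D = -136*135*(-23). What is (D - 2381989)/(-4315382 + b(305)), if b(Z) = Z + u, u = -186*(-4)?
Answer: 1959709/4314333 ≈ 0.45423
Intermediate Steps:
D = 422280 (D = -18360*(-23) = 422280)
u = 744
b(Z) = 744 + Z (b(Z) = Z + 744 = 744 + Z)
(D - 2381989)/(-4315382 + b(305)) = (422280 - 2381989)/(-4315382 + (744 + 305)) = -1959709/(-4315382 + 1049) = -1959709/(-4314333) = -1959709*(-1/4314333) = 1959709/4314333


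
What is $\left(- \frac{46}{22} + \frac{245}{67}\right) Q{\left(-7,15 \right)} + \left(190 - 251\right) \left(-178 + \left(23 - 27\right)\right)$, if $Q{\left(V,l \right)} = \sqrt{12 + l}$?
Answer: $11102 + \frac{3462 \sqrt{3}}{737} \approx 11110.0$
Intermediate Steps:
$\left(- \frac{46}{22} + \frac{245}{67}\right) Q{\left(-7,15 \right)} + \left(190 - 251\right) \left(-178 + \left(23 - 27\right)\right) = \left(- \frac{46}{22} + \frac{245}{67}\right) \sqrt{12 + 15} + \left(190 - 251\right) \left(-178 + \left(23 - 27\right)\right) = \left(\left(-46\right) \frac{1}{22} + 245 \cdot \frac{1}{67}\right) \sqrt{27} - 61 \left(-178 + \left(23 - 27\right)\right) = \left(- \frac{23}{11} + \frac{245}{67}\right) 3 \sqrt{3} - 61 \left(-178 - 4\right) = \frac{1154 \cdot 3 \sqrt{3}}{737} - -11102 = \frac{3462 \sqrt{3}}{737} + 11102 = 11102 + \frac{3462 \sqrt{3}}{737}$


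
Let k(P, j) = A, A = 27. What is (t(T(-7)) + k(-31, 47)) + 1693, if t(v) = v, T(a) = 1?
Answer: 1721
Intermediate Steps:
k(P, j) = 27
(t(T(-7)) + k(-31, 47)) + 1693 = (1 + 27) + 1693 = 28 + 1693 = 1721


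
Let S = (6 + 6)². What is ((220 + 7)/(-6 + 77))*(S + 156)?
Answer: 68100/71 ≈ 959.16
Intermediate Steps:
S = 144 (S = 12² = 144)
((220 + 7)/(-6 + 77))*(S + 156) = ((220 + 7)/(-6 + 77))*(144 + 156) = (227/71)*300 = 68100/71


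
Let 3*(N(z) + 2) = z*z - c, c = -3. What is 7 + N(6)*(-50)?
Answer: -543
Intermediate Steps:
N(z) = -1 + z²/3 (N(z) = -2 + (z*z - 1*(-3))/3 = -2 + (z² + 3)/3 = -2 + (3 + z²)/3 = -2 + (1 + z²/3) = -1 + z²/3)
7 + N(6)*(-50) = 7 + (-1 + (⅓)*6²)*(-50) = 7 + (-1 + (⅓)*36)*(-50) = 7 + (-1 + 12)*(-50) = 7 + 11*(-50) = 7 - 550 = -543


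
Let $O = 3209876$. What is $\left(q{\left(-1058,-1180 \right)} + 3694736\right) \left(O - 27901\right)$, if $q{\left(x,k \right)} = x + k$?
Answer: $11749436323550$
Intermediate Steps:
$q{\left(x,k \right)} = k + x$
$\left(q{\left(-1058,-1180 \right)} + 3694736\right) \left(O - 27901\right) = \left(\left(-1180 - 1058\right) + 3694736\right) \left(3209876 - 27901\right) = \left(-2238 + 3694736\right) 3181975 = 3692498 \cdot 3181975 = 11749436323550$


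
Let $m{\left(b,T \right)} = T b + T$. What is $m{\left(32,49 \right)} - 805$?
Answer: $812$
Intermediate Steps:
$m{\left(b,T \right)} = T + T b$
$m{\left(32,49 \right)} - 805 = 49 \left(1 + 32\right) - 805 = 49 \cdot 33 - 805 = 1617 - 805 = 812$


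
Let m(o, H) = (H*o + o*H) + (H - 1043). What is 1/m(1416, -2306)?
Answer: -1/6533941 ≈ -1.5305e-7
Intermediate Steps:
m(o, H) = -1043 + H + 2*H*o (m(o, H) = (H*o + H*o) + (-1043 + H) = 2*H*o + (-1043 + H) = -1043 + H + 2*H*o)
1/m(1416, -2306) = 1/(-1043 - 2306 + 2*(-2306)*1416) = 1/(-1043 - 2306 - 6530592) = 1/(-6533941) = -1/6533941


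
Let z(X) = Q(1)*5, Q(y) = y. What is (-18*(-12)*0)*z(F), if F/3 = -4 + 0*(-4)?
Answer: 0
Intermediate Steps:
F = -12 (F = 3*(-4 + 0*(-4)) = 3*(-4 + 0) = 3*(-4) = -12)
z(X) = 5 (z(X) = 1*5 = 5)
(-18*(-12)*0)*z(F) = (-18*(-12)*0)*5 = (216*0)*5 = 0*5 = 0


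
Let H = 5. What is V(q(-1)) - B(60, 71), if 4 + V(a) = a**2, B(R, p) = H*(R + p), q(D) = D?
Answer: -658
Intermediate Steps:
B(R, p) = 5*R + 5*p (B(R, p) = 5*(R + p) = 5*R + 5*p)
V(a) = -4 + a**2
V(q(-1)) - B(60, 71) = (-4 + (-1)**2) - (5*60 + 5*71) = (-4 + 1) - (300 + 355) = -3 - 1*655 = -3 - 655 = -658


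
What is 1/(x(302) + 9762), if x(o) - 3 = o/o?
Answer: 1/9766 ≈ 0.00010240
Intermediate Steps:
x(o) = 4 (x(o) = 3 + o/o = 3 + 1 = 4)
1/(x(302) + 9762) = 1/(4 + 9762) = 1/9766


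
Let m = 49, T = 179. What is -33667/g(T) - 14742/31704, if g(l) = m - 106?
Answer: 177756379/301188 ≈ 590.18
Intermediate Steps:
g(l) = -57 (g(l) = 49 - 106 = -57)
-33667/g(T) - 14742/31704 = -33667/(-57) - 14742/31704 = -33667*(-1/57) - 14742*1/31704 = 33667/57 - 2457/5284 = 177756379/301188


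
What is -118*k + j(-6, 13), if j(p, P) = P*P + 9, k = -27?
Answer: 3364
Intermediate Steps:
j(p, P) = 9 + P² (j(p, P) = P² + 9 = 9 + P²)
-118*k + j(-6, 13) = -118*(-27) + (9 + 13²) = 3186 + (9 + 169) = 3186 + 178 = 3364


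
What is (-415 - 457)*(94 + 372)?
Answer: -406352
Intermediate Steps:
(-415 - 457)*(94 + 372) = -872*466 = -406352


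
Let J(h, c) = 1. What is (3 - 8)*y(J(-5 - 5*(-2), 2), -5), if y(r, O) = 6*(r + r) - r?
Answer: -55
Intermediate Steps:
y(r, O) = 11*r (y(r, O) = 6*(2*r) - r = 12*r - r = 11*r)
(3 - 8)*y(J(-5 - 5*(-2), 2), -5) = (3 - 8)*(11*1) = -5*11 = -55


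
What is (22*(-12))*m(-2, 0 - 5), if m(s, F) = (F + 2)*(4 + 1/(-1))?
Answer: 2376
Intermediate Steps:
m(s, F) = 6 + 3*F (m(s, F) = (2 + F)*(4 - 1) = (2 + F)*3 = 6 + 3*F)
(22*(-12))*m(-2, 0 - 5) = (22*(-12))*(6 + 3*(0 - 5)) = -264*(6 + 3*(-5)) = -264*(6 - 15) = -264*(-9) = 2376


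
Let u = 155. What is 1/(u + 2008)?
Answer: 1/2163 ≈ 0.00046232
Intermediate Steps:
1/(u + 2008) = 1/(155 + 2008) = 1/2163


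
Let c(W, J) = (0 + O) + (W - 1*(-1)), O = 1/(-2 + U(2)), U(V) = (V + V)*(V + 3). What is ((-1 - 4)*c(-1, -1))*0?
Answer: 0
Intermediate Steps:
U(V) = 2*V*(3 + V) (U(V) = (2*V)*(3 + V) = 2*V*(3 + V))
O = 1/18 (O = 1/(-2 + 2*2*(3 + 2)) = 1/(-2 + 2*2*5) = 1/(-2 + 20) = 1/18 ≈ 0.055556)
c(W, J) = 19/18 + W (c(W, J) = (0 + 1/18) + (W - 1*(-1)) = 1/18 + (W + 1) = 1/18 + (1 + W) = 19/18 + W)
((-1 - 4)*c(-1, -1))*0 = ((-1 - 4)*(19/18 - 1))*0 = -5*1/18*0 = -5/18*0 = 0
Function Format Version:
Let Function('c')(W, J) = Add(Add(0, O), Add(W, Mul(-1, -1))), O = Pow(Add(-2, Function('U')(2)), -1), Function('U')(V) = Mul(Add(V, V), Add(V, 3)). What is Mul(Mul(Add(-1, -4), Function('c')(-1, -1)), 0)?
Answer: 0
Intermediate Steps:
Function('U')(V) = Mul(2, V, Add(3, V)) (Function('U')(V) = Mul(Mul(2, V), Add(3, V)) = Mul(2, V, Add(3, V)))
O = Rational(1, 18) (O = Pow(Add(-2, Mul(2, 2, Add(3, 2))), -1) = Pow(Add(-2, Mul(2, 2, 5)), -1) = Pow(Add(-2, 20), -1) = Pow(18, -1) = Rational(1, 18) ≈ 0.055556)
Function('c')(W, J) = Add(Rational(19, 18), W) (Function('c')(W, J) = Add(Add(0, Rational(1, 18)), Add(W, Mul(-1, -1))) = Add(Rational(1, 18), Add(W, 1)) = Add(Rational(1, 18), Add(1, W)) = Add(Rational(19, 18), W))
Mul(Mul(Add(-1, -4), Function('c')(-1, -1)), 0) = Mul(Mul(Add(-1, -4), Add(Rational(19, 18), -1)), 0) = Mul(Mul(-5, Rational(1, 18)), 0) = Mul(Rational(-5, 18), 0) = 0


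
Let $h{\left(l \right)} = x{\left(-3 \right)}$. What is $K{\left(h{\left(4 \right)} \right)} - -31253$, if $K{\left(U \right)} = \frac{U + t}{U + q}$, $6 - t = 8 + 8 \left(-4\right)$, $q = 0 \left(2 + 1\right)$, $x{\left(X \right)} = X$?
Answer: $31244$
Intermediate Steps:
$h{\left(l \right)} = -3$
$q = 0$ ($q = 0 \cdot 3 = 0$)
$t = 30$ ($t = 6 - \left(8 + 8 \left(-4\right)\right) = 6 - \left(8 - 32\right) = 6 - -24 = 6 + 24 = 30$)
$K{\left(U \right)} = \frac{30 + U}{U}$ ($K{\left(U \right)} = \frac{U + 30}{U + 0} = \frac{30 + U}{U}$)
$K{\left(h{\left(4 \right)} \right)} - -31253 = \frac{30 - 3}{-3} - -31253 = \left(- \frac{1}{3}\right) 27 + 31253 = -9 + 31253 = 31244$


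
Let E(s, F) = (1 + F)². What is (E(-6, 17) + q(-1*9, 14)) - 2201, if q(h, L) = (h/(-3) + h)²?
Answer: -1841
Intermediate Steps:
q(h, L) = 4*h²/9 (q(h, L) = (h*(-⅓) + h)² = (-h/3 + h)² = (2*h/3)² = 4*h²/9)
(E(-6, 17) + q(-1*9, 14)) - 2201 = ((1 + 17)² + 4*(-1*9)²/9) - 2201 = (18² + (4/9)*(-9)²) - 2201 = (324 + (4/9)*81) - 2201 = (324 + 36) - 2201 = 360 - 2201 = -1841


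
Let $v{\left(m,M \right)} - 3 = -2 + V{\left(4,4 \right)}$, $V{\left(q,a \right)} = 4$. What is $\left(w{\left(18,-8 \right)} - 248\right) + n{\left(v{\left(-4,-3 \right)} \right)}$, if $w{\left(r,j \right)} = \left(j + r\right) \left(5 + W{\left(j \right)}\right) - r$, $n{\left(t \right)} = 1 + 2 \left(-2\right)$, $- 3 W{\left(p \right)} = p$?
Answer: $- \frac{577}{3} \approx -192.33$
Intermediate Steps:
$W{\left(p \right)} = - \frac{p}{3}$
$v{\left(m,M \right)} = 5$ ($v{\left(m,M \right)} = 3 + \left(-2 + 4\right) = 3 + 2 = 5$)
$n{\left(t \right)} = -3$ ($n{\left(t \right)} = 1 - 4 = -3$)
$w{\left(r,j \right)} = - r + \left(5 - \frac{j}{3}\right) \left(j + r\right)$ ($w{\left(r,j \right)} = \left(j + r\right) \left(5 - \frac{j}{3}\right) - r = \left(5 - \frac{j}{3}\right) \left(j + r\right) - r = - r + \left(5 - \frac{j}{3}\right) \left(j + r\right)$)
$\left(w{\left(18,-8 \right)} - 248\right) + n{\left(v{\left(-4,-3 \right)} \right)} = \left(\left(4 \cdot 18 + 5 \left(-8\right) - \frac{\left(-8\right)^{2}}{3} - \left(- \frac{8}{3}\right) 18\right) - 248\right) - 3 = \left(\left(72 - 40 - \frac{64}{3} + 48\right) - 248\right) - 3 = \left(\frac{176}{3} - 248\right) - 3 = - \frac{568}{3} - 3 = - \frac{577}{3}$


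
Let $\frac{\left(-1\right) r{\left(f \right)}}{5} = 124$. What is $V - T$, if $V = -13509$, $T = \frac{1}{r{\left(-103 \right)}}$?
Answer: $- \frac{8375579}{620} \approx -13509.0$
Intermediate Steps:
$r{\left(f \right)} = -620$ ($r{\left(f \right)} = \left(-5\right) 124 = -620$)
$T = - \frac{1}{620}$ ($T = \frac{1}{-620} = - \frac{1}{620} \approx -0.0016129$)
$V - T = -13509 - - \frac{1}{620} = -13509 + \frac{1}{620} = - \frac{8375579}{620}$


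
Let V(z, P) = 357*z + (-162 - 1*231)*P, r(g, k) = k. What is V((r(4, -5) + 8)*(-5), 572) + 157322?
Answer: -72829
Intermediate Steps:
V(z, P) = -393*P + 357*z (V(z, P) = 357*z + (-162 - 231)*P = 357*z - 393*P = -393*P + 357*z)
V((r(4, -5) + 8)*(-5), 572) + 157322 = (-393*572 + 357*((-5 + 8)*(-5))) + 157322 = (-224796 + 357*(3*(-5))) + 157322 = (-224796 + 357*(-15)) + 157322 = (-224796 - 5355) + 157322 = -230151 + 157322 = -72829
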